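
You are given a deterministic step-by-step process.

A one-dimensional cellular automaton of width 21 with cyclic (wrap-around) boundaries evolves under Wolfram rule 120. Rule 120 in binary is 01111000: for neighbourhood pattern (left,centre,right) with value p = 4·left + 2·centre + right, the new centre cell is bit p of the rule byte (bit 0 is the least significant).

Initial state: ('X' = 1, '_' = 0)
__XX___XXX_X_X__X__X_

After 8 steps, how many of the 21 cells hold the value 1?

step 0: __XX___XXX_X_X__X__X_
step 1: __XXX__X_XX_X_X__X__X
step 2: X_X_XX__XXXX_X_X__X__
step 3: _X_XXXX_X__XX_X_X__X_
step 4: __XX__XX_X_XXX_X_X__X
step 5: X_XXX_XXX_XX_XX_X_X__
step 6: _XX_XXX_XXXXXXXX_X_X_
step 7: _XXXX_XXX______XX_X_X
step 8: XX__XXX_XX_____XXX_X_

11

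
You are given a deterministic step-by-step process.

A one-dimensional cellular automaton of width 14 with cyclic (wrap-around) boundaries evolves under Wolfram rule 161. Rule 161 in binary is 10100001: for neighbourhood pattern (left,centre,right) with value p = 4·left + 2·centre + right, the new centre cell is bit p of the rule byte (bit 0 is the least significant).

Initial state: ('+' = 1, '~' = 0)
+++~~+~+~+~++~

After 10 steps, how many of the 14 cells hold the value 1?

k=0  +++~~+~+~+~++~
k=1  ~+~~~~+~+~+~~+
k=2  +~~++~~+~+~~~~
k=3  ~~~~~~~~+~~++~
k=4  +++++++~~~~~~~
k=5  ~+++++~~+++++~
k=6  ~~+++~~~~+++~~
k=7  +~~+~~++~~+~~+
k=8  ~~~~~~~~~~~~~~
k=9  ++++++++++++++
k=10  ++++++++++++++

14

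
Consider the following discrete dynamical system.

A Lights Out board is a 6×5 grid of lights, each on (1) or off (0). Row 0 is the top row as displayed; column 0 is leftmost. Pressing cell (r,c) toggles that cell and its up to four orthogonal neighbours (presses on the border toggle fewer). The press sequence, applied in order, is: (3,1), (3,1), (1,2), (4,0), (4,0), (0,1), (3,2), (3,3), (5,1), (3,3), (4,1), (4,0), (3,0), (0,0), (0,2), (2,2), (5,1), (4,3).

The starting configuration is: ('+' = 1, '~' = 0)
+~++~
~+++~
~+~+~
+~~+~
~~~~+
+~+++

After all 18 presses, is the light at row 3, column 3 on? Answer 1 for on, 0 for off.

1

k=0  +~++~
~+++~
~+~+~
+~~+~
~~~~+
+~+++
k=1  +~++~
~+++~
~~~+~
~+++~
~+~~+
+~+++
k=2  +~++~
~+++~
~+~+~
+~~+~
~~~~+
+~+++
k=3  +~~+~
~~~~~
~+++~
+~~+~
~~~~+
+~+++
k=4  +~~+~
~~~~~
~+++~
~~~+~
++~~+
~~+++
k=5  +~~+~
~~~~~
~+++~
+~~+~
~~~~+
+~+++
k=6  ~+++~
~+~~~
~+++~
+~~+~
~~~~+
+~+++
k=7  ~+++~
~+~~~
~+~+~
+++~~
~~+~+
+~+++
k=8  ~+++~
~+~~~
~+~~~
++~++
~~+++
+~+++
k=9  ~+++~
~+~~~
~+~~~
++~++
~++++
~+~++
k=10  ~+++~
~+~~~
~+~+~
+++~~
~++~+
~+~++
k=11  ~+++~
~+~~~
~+~+~
+~+~~
+~~~+
~~~++
k=12  ~+++~
~+~~~
~+~+~
~~+~~
~+~~+
+~~++
k=13  ~+++~
~+~~~
++~+~
+++~~
++~~+
+~~++
k=14  +~++~
++~~~
++~+~
+++~~
++~~+
+~~++
k=15  ++~~~
+++~~
++~+~
+++~~
++~~+
+~~++
k=16  ++~~~
++~~~
+~+~~
++~~~
++~~+
+~~++
k=17  ++~~~
++~~~
+~+~~
++~~~
+~~~+
~++++
k=18  ++~~~
++~~~
+~+~~
++~+~
+~++~
~++~+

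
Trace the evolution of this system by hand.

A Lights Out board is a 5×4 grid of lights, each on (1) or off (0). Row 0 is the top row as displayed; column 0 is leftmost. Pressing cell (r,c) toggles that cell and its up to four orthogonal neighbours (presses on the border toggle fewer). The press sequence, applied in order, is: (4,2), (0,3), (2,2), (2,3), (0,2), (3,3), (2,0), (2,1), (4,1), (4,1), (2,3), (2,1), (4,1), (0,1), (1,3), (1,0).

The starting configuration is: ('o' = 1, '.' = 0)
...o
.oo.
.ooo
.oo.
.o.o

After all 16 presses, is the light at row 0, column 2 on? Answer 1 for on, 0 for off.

t=0: ...o
.oo.
.ooo
.oo.
.o.o
t=1: ...o
.oo.
.ooo
.o..
..o.
t=2: ..o.
.ooo
.ooo
.o..
..o.
t=3: ..o.
.o.o
....
.oo.
..o.
t=4: ..o.
.o..
..oo
.ooo
..o.
t=5: .o.o
.oo.
..oo
.ooo
..o.
t=6: .o.o
.oo.
..o.
.o..
..oo
t=7: .o.o
ooo.
ooo.
oo..
..oo
t=8: .o.o
o.o.
....
o...
..oo
t=9: .o.o
o.o.
....
oo..
oo.o
t=10: .o.o
o.o.
....
o...
..oo
t=11: .o.o
o.oo
..oo
o..o
..oo
t=12: .o.o
oooo
oo.o
oo.o
..oo
t=13: .o.o
oooo
oo.o
o..o
oo.o
t=14: o.oo
o.oo
oo.o
o..o
oo.o
t=15: o.o.
o...
oo..
o..o
oo.o
t=16: ..o.
.o..
.o..
o..o
oo.o

1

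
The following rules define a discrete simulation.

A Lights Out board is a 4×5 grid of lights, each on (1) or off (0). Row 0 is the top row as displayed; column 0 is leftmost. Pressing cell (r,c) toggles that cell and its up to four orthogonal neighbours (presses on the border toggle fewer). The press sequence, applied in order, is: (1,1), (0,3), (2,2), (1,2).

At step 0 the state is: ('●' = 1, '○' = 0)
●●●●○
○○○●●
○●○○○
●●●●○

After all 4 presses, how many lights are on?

12

t=0: ●●●●○
○○○●●
○●○○○
●●●●○
t=1: ●○●●○
●●●●●
○○○○○
●●●●○
t=2: ●○○○●
●●●○●
○○○○○
●●●●○
t=3: ●○○○●
●●○○●
○●●●○
●●○●○
t=4: ●○●○●
●○●●●
○●○●○
●●○●○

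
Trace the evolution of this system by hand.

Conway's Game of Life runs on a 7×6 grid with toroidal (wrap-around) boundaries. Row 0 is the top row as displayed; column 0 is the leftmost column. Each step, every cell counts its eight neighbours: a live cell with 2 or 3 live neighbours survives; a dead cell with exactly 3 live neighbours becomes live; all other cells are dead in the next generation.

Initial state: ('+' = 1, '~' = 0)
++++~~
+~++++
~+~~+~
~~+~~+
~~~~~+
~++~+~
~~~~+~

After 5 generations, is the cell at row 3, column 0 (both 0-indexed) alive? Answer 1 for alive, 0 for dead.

1

[0] ++++~~
+~++++
~+~~+~
~~+~~+
~~~~~+
~++~+~
~~~~+~
[1] +~~~~~
~~~~~~
~+~~~~
+~~~++
++++++
~~~+++
+~~~++
[2] +~~~~~
~~~~~~
+~~~~+
~~~~~~
~++~~~
~~~~~~
+~~+~~
[3] ~~~~~~
+~~~~+
~~~~~~
++~~~~
~~~~~~
~++~~~
~~~~~~
[4] ~~~~~~
~~~~~~
~+~~~+
~~~~~~
+~+~~~
~~~~~~
~~~~~~
[5] ~~~~~~
~~~~~~
~~~~~~
++~~~~
~~~~~~
~~~~~~
~~~~~~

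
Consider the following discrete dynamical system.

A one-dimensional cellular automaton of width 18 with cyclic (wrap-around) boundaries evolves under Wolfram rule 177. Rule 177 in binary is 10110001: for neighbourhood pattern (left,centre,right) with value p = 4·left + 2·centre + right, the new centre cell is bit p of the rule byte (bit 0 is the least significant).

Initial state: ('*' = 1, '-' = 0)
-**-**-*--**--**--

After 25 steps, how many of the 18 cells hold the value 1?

6

k=0  -**-**-*--**--**--
k=1  ---*--*-*---*---**
k=2  **--*--*-**--**---
k=3  --*--*--*--*---**-
k=4  *--*--*--*--**---*
k=5  -*--*--*--*---**--
k=6  --*--*--*--**---**
k=7  *--*--*--*---**---
k=8  -*--*--*--**---**-
k=9  --*--*--*---**---*
k=10  *--*--*--**---**--
k=11  -*--*--*---**---*-
k=12  --*--*--**---**--*
k=13  *--*--*---**---*--
k=14  -*--*--**---**--*-
k=15  --*--*---**---*--*
k=16  *--*--**---**--*--
k=17  -*--*---**---*--*-
k=18  --*--**---**--*--*
k=19  *--*---**---*--*--
k=20  -*--**---**--*--*-
k=21  --*---**---*--*--*
k=22  *--**---**--*--*--
k=23  -*---**---*--*--*-
k=24  --**---**--*--*--*
k=25  *---**---*--*--*--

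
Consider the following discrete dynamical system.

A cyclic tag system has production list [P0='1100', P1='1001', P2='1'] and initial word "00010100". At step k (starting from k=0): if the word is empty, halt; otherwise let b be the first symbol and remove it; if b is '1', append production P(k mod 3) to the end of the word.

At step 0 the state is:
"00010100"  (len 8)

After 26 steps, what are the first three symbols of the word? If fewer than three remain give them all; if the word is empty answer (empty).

k=0  "00010100"  (len 8)
k=1  "0010100"  (len 7)
k=2  "010100"  (len 6)
k=3  "10100"  (len 5)
k=4  "01001100"  (len 8)
k=5  "1001100"  (len 7)
k=6  "0011001"  (len 7)
k=7  "011001"  (len 6)
k=8  "11001"  (len 5)
k=9  "10011"  (len 5)
k=10  "00111100"  (len 8)
k=11  "0111100"  (len 7)
k=12  "111100"  (len 6)
k=13  "111001100"  (len 9)
k=14  "110011001001"  (len 12)
k=15  "100110010011"  (len 12)
k=16  "001100100111100"  (len 15)
k=17  "01100100111100"  (len 14)
k=18  "1100100111100"  (len 13)
k=19  "1001001111001100"  (len 16)
k=20  "0010011110011001001"  (len 19)
k=21  "010011110011001001"  (len 18)
k=22  "10011110011001001"  (len 17)
k=23  "00111100110010011001"  (len 20)
k=24  "0111100110010011001"  (len 19)
k=25  "111100110010011001"  (len 18)
k=26  "111001100100110011001"  (len 21)

111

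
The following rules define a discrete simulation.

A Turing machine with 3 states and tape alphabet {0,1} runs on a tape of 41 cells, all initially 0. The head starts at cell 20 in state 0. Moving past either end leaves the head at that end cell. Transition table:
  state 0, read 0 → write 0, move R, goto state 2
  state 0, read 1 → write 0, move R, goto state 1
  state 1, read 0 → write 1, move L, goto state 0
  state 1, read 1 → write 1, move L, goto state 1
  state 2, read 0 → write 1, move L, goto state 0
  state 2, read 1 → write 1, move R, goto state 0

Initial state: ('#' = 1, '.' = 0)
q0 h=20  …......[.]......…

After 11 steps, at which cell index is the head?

25

[0] q0 h=20  …......[.]......…
[1] q2 h=21  …......[.]......…
[2] q0 h=20  …......[.]#.....…
[3] q2 h=21  …......[#]......…
[4] q0 h=22  ….....#[.]......…
[5] q2 h=23  …....#.[.]......…
[6] q0 h=22  ….....#[.]#.....…
[7] q2 h=23  …....#.[#]......…
[8] q0 h=24  …...#.#[.]......…
[9] q2 h=25  …..#.#.[.]......…
[10] q0 h=24  …...#.#[.]#.....…
[11] q2 h=25  …..#.#.[#]......…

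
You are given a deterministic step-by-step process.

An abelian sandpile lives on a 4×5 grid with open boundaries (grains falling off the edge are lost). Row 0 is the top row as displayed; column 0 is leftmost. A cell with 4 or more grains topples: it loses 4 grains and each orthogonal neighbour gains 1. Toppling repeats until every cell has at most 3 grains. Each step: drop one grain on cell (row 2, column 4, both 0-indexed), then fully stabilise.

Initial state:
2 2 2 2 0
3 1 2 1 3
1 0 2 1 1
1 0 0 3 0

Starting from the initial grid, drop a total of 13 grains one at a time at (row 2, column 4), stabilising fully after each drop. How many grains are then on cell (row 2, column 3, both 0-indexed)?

k=0  2 2 2 2 0
3 1 2 1 3
1 0 2 1 1
1 0 0 3 0
k=1  2 2 2 2 0
3 1 2 1 3
1 0 2 1 2
1 0 0 3 0
k=2  2 2 2 2 0
3 1 2 1 3
1 0 2 1 3
1 0 0 3 0
k=3  2 2 2 2 1
3 1 2 2 0
1 0 2 2 1
1 0 0 3 1
k=4  2 2 2 2 1
3 1 2 2 0
1 0 2 2 2
1 0 0 3 1
k=5  2 2 2 2 1
3 1 2 2 0
1 0 2 2 3
1 0 0 3 1
k=6  2 2 2 2 1
3 1 2 2 1
1 0 2 3 0
1 0 0 3 2
k=7  2 2 2 2 1
3 1 2 2 1
1 0 2 3 1
1 0 0 3 2
k=8  2 2 2 2 1
3 1 2 2 1
1 0 2 3 2
1 0 0 3 2
k=9  2 2 2 2 1
3 1 2 2 1
1 0 2 3 3
1 0 0 3 2
k=10  2 2 2 2 1
3 1 2 3 2
1 0 3 1 2
1 0 1 1 0
k=11  2 2 2 2 1
3 1 2 3 2
1 0 3 1 3
1 0 1 1 0
k=12  2 2 2 2 1
3 1 2 3 3
1 0 3 2 0
1 0 1 1 1
k=13  2 2 2 2 1
3 1 2 3 3
1 0 3 2 1
1 0 1 1 1

2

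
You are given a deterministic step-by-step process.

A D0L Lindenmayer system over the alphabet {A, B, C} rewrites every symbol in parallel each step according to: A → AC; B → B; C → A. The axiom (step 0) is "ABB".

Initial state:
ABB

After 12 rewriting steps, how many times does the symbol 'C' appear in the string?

step 0: ABB
step 1: ACBB
step 2: ACABB
step 3: ACAACBB
step 4: ACAACACABB
step 5: ACAACACAACAACBB
step 6: ACAACACAACAACACAACACABB
step 7: ACAACACAACAACACAACACAACAACACAACAACBB
step 8: ACAACACAACAACACAACACAACAACACAACAACACAACACAACAACACAACACABB
step 9: ACAACACAACAACACAACACAACAACACAACAACACAACACAACAACACAACACAACAACACAACAACACAACACAACAACACAACAACBB
step 10: ACAACACAACAACACAACACAACAACACAACAACACAACACAACAACACAACACAACA…CACAACACAACAACACAACACAACAACACAACAACACAACACAACAACACAACACABB  (len 146)
step 11: ACAACACAACAACACAACACAACAACACAACAACACAACACAACAACACAACACAACA…CACAACACAACAACACAACACAACAACACAACAACACAACACAACAACACAACAACBB  (len 235)
step 12: ACAACACAACAACACAACACAACAACACAACAACACAACACAACAACACAACACAACA…CACAACACAACAACACAACACAACAACACAACAACACAACACAACAACACAACACABB  (len 379)

144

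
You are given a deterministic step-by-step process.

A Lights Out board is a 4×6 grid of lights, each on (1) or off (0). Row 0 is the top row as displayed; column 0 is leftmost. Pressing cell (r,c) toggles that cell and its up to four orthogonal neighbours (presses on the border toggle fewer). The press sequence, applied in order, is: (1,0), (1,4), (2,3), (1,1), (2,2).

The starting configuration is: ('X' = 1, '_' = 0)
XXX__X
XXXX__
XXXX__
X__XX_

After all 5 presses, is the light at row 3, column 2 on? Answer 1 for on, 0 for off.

1

gen 0: XXX__X
XXXX__
XXXX__
X__XX_
gen 1: _XX__X
__XX__
_XXX__
X__XX_
gen 2: _XX_XX
__X_XX
_XXXX_
X__XX_
gen 3: _XX_XX
__XXXX
_X____
X___X_
gen 4: __X_XX
XX_XXX
______
X___X_
gen 5: __X_XX
XXXXXX
_XXX__
X_X_X_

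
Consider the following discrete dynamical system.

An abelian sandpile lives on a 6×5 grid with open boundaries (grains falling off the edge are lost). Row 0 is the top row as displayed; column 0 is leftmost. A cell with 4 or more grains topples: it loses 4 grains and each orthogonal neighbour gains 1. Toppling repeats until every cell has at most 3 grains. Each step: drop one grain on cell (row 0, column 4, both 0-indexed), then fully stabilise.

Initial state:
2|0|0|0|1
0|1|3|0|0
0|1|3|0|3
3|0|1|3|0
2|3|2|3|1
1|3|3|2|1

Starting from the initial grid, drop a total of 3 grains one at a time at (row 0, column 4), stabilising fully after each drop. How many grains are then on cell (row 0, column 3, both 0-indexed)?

1

k=0  2|0|0|0|1
0|1|3|0|0
0|1|3|0|3
3|0|1|3|0
2|3|2|3|1
1|3|3|2|1
k=1  2|0|0|0|2
0|1|3|0|0
0|1|3|0|3
3|0|1|3|0
2|3|2|3|1
1|3|3|2|1
k=2  2|0|0|0|3
0|1|3|0|0
0|1|3|0|3
3|0|1|3|0
2|3|2|3|1
1|3|3|2|1
k=3  2|0|0|1|0
0|1|3|0|1
0|1|3|0|3
3|0|1|3|0
2|3|2|3|1
1|3|3|2|1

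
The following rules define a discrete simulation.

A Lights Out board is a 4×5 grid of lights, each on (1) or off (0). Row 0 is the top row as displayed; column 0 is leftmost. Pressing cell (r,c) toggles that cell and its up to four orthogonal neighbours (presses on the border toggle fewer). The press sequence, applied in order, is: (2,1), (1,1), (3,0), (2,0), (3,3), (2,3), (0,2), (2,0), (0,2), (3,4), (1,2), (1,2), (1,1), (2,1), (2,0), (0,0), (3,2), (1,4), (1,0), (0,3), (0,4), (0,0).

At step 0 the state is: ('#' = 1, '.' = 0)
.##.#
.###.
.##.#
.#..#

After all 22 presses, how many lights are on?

7

step 0: .##.#
.###.
.##.#
.#..#
step 1: .##.#
..##.
#...#
....#
step 2: ..#.#
##.#.
##..#
....#
step 3: ..#.#
##.#.
.#..#
##..#
step 4: ..#.#
.#.#.
#...#
.#..#
step 5: ..#.#
.#.#.
#..##
.###.
step 6: ..#.#
.#...
#.#..
.##..
step 7: .#.##
.##..
#.#..
.##..
step 8: .#.##
###..
.##..
###..
step 9: ..#.#
##...
.##..
###..
step 10: ..#.#
##...
.##.#
#####
step 11: ....#
#.##.
.#..#
#####
step 12: ..#.#
##...
.##.#
#####
step 13: .##.#
..#..
..#.#
#####
step 14: .##.#
.##..
##..#
#.###
step 15: .##.#
###..
....#
..###
step 16: #.#.#
.##..
....#
..###
step 17: #.#.#
.##..
..#.#
.#..#
step 18: #.#..
.####
..#..
.#..#
step 19: ..#..
#.###
#.#..
.#..#
step 20: ...##
#.#.#
#.#..
.#..#
step 21: .....
#.#..
#.#..
.#..#
step 22: ##...
..#..
#.#..
.#..#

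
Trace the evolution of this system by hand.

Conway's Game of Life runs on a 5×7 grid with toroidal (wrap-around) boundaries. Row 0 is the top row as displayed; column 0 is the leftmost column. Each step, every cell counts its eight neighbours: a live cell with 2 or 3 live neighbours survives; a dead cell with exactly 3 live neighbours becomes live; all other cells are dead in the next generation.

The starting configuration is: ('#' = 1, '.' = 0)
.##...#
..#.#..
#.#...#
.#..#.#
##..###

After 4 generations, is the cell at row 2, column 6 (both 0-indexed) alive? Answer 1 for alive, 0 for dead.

0) .##...#
..#.#..
#.#...#
.#..#.#
##..###
1) ..#.#.#
..#..##
#.#...#
..###..
...##..
2) ..#.#.#
..#....
#.#.#.#
.##.##.
.......
3) ...#...
#.#...#
#.#.#.#
###.###
.##.#..
4) #..#...
#.#..##
..#.#..
....#..
....#.#

0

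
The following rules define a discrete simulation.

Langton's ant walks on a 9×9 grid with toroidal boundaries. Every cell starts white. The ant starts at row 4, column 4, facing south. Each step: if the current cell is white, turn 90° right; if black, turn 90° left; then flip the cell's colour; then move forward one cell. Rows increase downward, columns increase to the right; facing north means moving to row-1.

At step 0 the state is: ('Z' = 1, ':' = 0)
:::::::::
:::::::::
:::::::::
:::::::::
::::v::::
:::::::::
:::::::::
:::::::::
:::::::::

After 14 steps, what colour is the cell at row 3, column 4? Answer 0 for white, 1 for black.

k=0  :::::::::
:::::::::
:::::::::
:::::::::
::::v::::
:::::::::
:::::::::
:::::::::
:::::::::
k=1  :::::::::
:::::::::
:::::::::
:::::::::
:::<Z::::
:::::::::
:::::::::
:::::::::
:::::::::
k=2  :::::::::
:::::::::
:::::::::
:::^:::::
:::ZZ::::
:::::::::
:::::::::
:::::::::
:::::::::
k=3  :::::::::
:::::::::
:::::::::
:::Z>::::
:::ZZ::::
:::::::::
:::::::::
:::::::::
:::::::::
k=4  :::::::::
:::::::::
:::::::::
:::ZZ::::
:::Zv::::
:::::::::
:::::::::
:::::::::
:::::::::
k=5  :::::::::
:::::::::
:::::::::
:::ZZ::::
:::Z:>:::
:::::::::
:::::::::
:::::::::
:::::::::
k=6  :::::::::
:::::::::
:::::::::
:::ZZ::::
:::Z:Z:::
:::::v:::
:::::::::
:::::::::
:::::::::
k=7  :::::::::
:::::::::
:::::::::
:::ZZ::::
:::Z:Z:::
::::<Z:::
:::::::::
:::::::::
:::::::::
k=8  :::::::::
:::::::::
:::::::::
:::ZZ::::
:::Z^Z:::
::::ZZ:::
:::::::::
:::::::::
:::::::::
k=9  :::::::::
:::::::::
:::::::::
:::ZZ::::
:::ZZ>:::
::::ZZ:::
:::::::::
:::::::::
:::::::::
k=10  :::::::::
:::::::::
:::::::::
:::ZZ^:::
:::ZZ::::
::::ZZ:::
:::::::::
:::::::::
:::::::::
k=11  :::::::::
:::::::::
:::::::::
:::ZZZ>::
:::ZZ::::
::::ZZ:::
:::::::::
:::::::::
:::::::::
k=12  :::::::::
:::::::::
:::::::::
:::ZZZZ::
:::ZZ:v::
::::ZZ:::
:::::::::
:::::::::
:::::::::
k=13  :::::::::
:::::::::
:::::::::
:::ZZZZ::
:::ZZ<Z::
::::ZZ:::
:::::::::
:::::::::
:::::::::
k=14  :::::::::
:::::::::
:::::::::
:::ZZ^Z::
:::ZZZZ::
::::ZZ:::
:::::::::
:::::::::
:::::::::

1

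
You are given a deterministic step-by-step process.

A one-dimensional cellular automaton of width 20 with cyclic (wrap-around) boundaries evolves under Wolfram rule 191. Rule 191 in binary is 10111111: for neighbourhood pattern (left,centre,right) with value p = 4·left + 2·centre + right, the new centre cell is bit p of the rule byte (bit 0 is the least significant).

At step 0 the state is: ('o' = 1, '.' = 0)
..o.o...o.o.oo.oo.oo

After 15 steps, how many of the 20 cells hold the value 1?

0) ..o.o...o.o.oo.oo.oo
1) ooooooooooooo.oo.oo.
2) oooooooooooo.oo.oo.o
3) ooooooooooo.oo.oo.oo
4) oooooooooo.oo.oo.ooo
5) ooooooooo.oo.oo.oooo
6) oooooooo.oo.oo.ooooo
7) ooooooo.oo.oo.oooooo
8) oooooo.oo.oo.ooooooo
9) ooooo.oo.oo.oooooooo
10) oooo.oo.oo.ooooooooo
11) ooo.oo.oo.oooooooooo
12) oo.oo.oo.ooooooooooo
13) o.oo.oo.oooooooooooo
14) .oo.oo.ooooooooooooo
15) oo.oo.ooooooooooooo.

17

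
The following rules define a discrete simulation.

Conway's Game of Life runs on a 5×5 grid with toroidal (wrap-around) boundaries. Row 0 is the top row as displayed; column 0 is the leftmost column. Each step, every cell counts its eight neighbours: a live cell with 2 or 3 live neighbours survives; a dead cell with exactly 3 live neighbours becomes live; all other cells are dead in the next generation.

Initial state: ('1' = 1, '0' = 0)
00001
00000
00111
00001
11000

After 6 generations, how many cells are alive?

6

k=0  00001
00000
00111
00001
11000
k=1  10000
00001
00011
01101
10001
k=2  10000
10011
00101
01100
00011
k=3  10000
11010
00101
11101
11111
k=4  00000
11110
00000
00000
00000
k=5  01100
01100
01100
00000
00000
k=6  01100
10010
01100
00000
00000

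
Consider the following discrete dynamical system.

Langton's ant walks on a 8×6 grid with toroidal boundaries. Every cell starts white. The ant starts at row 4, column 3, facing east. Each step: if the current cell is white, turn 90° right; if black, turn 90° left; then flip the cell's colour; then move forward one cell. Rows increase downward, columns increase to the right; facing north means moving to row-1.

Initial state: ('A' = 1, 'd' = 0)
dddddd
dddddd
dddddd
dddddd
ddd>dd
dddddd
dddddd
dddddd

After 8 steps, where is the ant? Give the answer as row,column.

4,3

gen 0: dddddd
dddddd
dddddd
dddddd
ddd>dd
dddddd
dddddd
dddddd
gen 1: dddddd
dddddd
dddddd
dddddd
dddAdd
dddvdd
dddddd
dddddd
gen 2: dddddd
dddddd
dddddd
dddddd
dddAdd
dd<Add
dddddd
dddddd
gen 3: dddddd
dddddd
dddddd
dddddd
dd^Add
ddAAdd
dddddd
dddddd
gen 4: dddddd
dddddd
dddddd
dddddd
ddA>dd
ddAAdd
dddddd
dddddd
gen 5: dddddd
dddddd
dddddd
ddd^dd
ddAddd
ddAAdd
dddddd
dddddd
gen 6: dddddd
dddddd
dddddd
dddA>d
ddAddd
ddAAdd
dddddd
dddddd
gen 7: dddddd
dddddd
dddddd
dddAAd
ddAdvd
ddAAdd
dddddd
dddddd
gen 8: dddddd
dddddd
dddddd
dddAAd
ddA<Ad
ddAAdd
dddddd
dddddd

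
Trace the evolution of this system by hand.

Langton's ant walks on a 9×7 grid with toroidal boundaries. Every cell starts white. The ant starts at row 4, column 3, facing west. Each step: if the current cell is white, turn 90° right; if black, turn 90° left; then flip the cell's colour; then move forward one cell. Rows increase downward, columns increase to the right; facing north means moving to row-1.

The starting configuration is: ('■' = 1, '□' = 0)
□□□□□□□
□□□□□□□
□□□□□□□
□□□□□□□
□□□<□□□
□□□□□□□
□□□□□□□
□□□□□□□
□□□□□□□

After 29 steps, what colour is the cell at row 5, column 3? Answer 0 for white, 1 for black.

0

gen 0: □□□□□□□
□□□□□□□
□□□□□□□
□□□□□□□
□□□<□□□
□□□□□□□
□□□□□□□
□□□□□□□
□□□□□□□
gen 1: □□□□□□□
□□□□□□□
□□□□□□□
□□□^□□□
□□□■□□□
□□□□□□□
□□□□□□□
□□□□□□□
□□□□□□□
gen 2: □□□□□□□
□□□□□□□
□□□□□□□
□□□■>□□
□□□■□□□
□□□□□□□
□□□□□□□
□□□□□□□
□□□□□□□
gen 3: □□□□□□□
□□□□□□□
□□□□□□□
□□□■■□□
□□□■v□□
□□□□□□□
□□□□□□□
□□□□□□□
□□□□□□□
gen 4: □□□□□□□
□□□□□□□
□□□□□□□
□□□■■□□
□□□<■□□
□□□□□□□
□□□□□□□
□□□□□□□
□□□□□□□
gen 5: □□□□□□□
□□□□□□□
□□□□□□□
□□□■■□□
□□□□■□□
□□□v□□□
□□□□□□□
□□□□□□□
□□□□□□□
gen 6: □□□□□□□
□□□□□□□
□□□□□□□
□□□■■□□
□□□□■□□
□□<■□□□
□□□□□□□
□□□□□□□
□□□□□□□
gen 7: □□□□□□□
□□□□□□□
□□□□□□□
□□□■■□□
□□^□■□□
□□■■□□□
□□□□□□□
□□□□□□□
□□□□□□□
gen 8: □□□□□□□
□□□□□□□
□□□□□□□
□□□■■□□
□□■>■□□
□□■■□□□
□□□□□□□
□□□□□□□
□□□□□□□
gen 9: □□□□□□□
□□□□□□□
□□□□□□□
□□□■■□□
□□■■■□□
□□■v□□□
□□□□□□□
□□□□□□□
□□□□□□□
gen 10: □□□□□□□
□□□□□□□
□□□□□□□
□□□■■□□
□□■■■□□
□□■□>□□
□□□□□□□
□□□□□□□
□□□□□□□
gen 11: □□□□□□□
□□□□□□□
□□□□□□□
□□□■■□□
□□■■■□□
□□■□■□□
□□□□v□□
□□□□□□□
□□□□□□□
gen 12: □□□□□□□
□□□□□□□
□□□□□□□
□□□■■□□
□□■■■□□
□□■□■□□
□□□<■□□
□□□□□□□
□□□□□□□
gen 13: □□□□□□□
□□□□□□□
□□□□□□□
□□□■■□□
□□■■■□□
□□■^■□□
□□□■■□□
□□□□□□□
□□□□□□□
gen 14: □□□□□□□
□□□□□□□
□□□□□□□
□□□■■□□
□□■■■□□
□□■■>□□
□□□■■□□
□□□□□□□
□□□□□□□
gen 15: □□□□□□□
□□□□□□□
□□□□□□□
□□□■■□□
□□■■^□□
□□■■□□□
□□□■■□□
□□□□□□□
□□□□□□□
gen 16: □□□□□□□
□□□□□□□
□□□□□□□
□□□■■□□
□□■<□□□
□□■■□□□
□□□■■□□
□□□□□□□
□□□□□□□
gen 17: □□□□□□□
□□□□□□□
□□□□□□□
□□□■■□□
□□■□□□□
□□■v□□□
□□□■■□□
□□□□□□□
□□□□□□□
gen 18: □□□□□□□
□□□□□□□
□□□□□□□
□□□■■□□
□□■□□□□
□□■□>□□
□□□■■□□
□□□□□□□
□□□□□□□
gen 19: □□□□□□□
□□□□□□□
□□□□□□□
□□□■■□□
□□■□□□□
□□■□■□□
□□□■v□□
□□□□□□□
□□□□□□□
gen 20: □□□□□□□
□□□□□□□
□□□□□□□
□□□■■□□
□□■□□□□
□□■□■□□
□□□■□>□
□□□□□□□
□□□□□□□
gen 21: □□□□□□□
□□□□□□□
□□□□□□□
□□□■■□□
□□■□□□□
□□■□■□□
□□□■□■□
□□□□□v□
□□□□□□□
gen 22: □□□□□□□
□□□□□□□
□□□□□□□
□□□■■□□
□□■□□□□
□□■□■□□
□□□■□■□
□□□□<■□
□□□□□□□
gen 23: □□□□□□□
□□□□□□□
□□□□□□□
□□□■■□□
□□■□□□□
□□■□■□□
□□□■^■□
□□□□■■□
□□□□□□□
gen 24: □□□□□□□
□□□□□□□
□□□□□□□
□□□■■□□
□□■□□□□
□□■□■□□
□□□■■>□
□□□□■■□
□□□□□□□
gen 25: □□□□□□□
□□□□□□□
□□□□□□□
□□□■■□□
□□■□□□□
□□■□■^□
□□□■■□□
□□□□■■□
□□□□□□□
gen 26: □□□□□□□
□□□□□□□
□□□□□□□
□□□■■□□
□□■□□□□
□□■□■■>
□□□■■□□
□□□□■■□
□□□□□□□
gen 27: □□□□□□□
□□□□□□□
□□□□□□□
□□□■■□□
□□■□□□□
□□■□■■■
□□□■■□v
□□□□■■□
□□□□□□□
gen 28: □□□□□□□
□□□□□□□
□□□□□□□
□□□■■□□
□□■□□□□
□□■□■■■
□□□■■<■
□□□□■■□
□□□□□□□
gen 29: □□□□□□□
□□□□□□□
□□□□□□□
□□□■■□□
□□■□□□□
□□■□■^■
□□□■■■■
□□□□■■□
□□□□□□□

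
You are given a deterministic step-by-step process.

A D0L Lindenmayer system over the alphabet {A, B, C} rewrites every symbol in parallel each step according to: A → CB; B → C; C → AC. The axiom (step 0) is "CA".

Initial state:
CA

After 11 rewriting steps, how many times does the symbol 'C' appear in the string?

927

k=0  CA
k=1  ACCB
k=2  CBACACC
k=3  ACCCBACCBACAC
k=4  CBACACACCCBACACCCBACCBAC
k=5  ACCCBACCBACCBACACACCCBACCBACACACCCBACACCCBAC
k=6  CBACACACCCBACACCCBACACCCBACCBACCBACACACCCBACACCCBACCBACCBACACACCCBACCBACACACCCBAC
k=7  ACCCBACCBACCBACACACCCBACCBACACACCCBACCBACACACCCBACACCCBACA…BACACCCBACACCCBACCBACCBACACACCCBACACCCBACCBACCBACACACCCBAC  (len 149)
k=8  CBACACACCCBACACCCBACACCCBACCBACCBACACACCCBACACCCBACCBACCBA…CCBACACACCCBACCBACACACCCBACACCCBACACCCBACCBACCBACACACCCBAC  (len 274)
k=9  ACCCBACCBACCBACACACCCBACCBACACACCCBACCBACACACCCBACACCCBACA…CCBACACACCCBACCBACACACCCBACACCCBACACCCBACCBACCBACACACCCBAC  (len 504)
k=10  CBACACACCCBACACCCBACACCCBACCBACCBACACACCCBACACCCBACCBACCBA…CCBACACACCCBACCBACACACCCBACACCCBACACCCBACCBACCBACACACCCBAC  (len 927)
k=11  ACCCBACCBACCBACACACCCBACCBACACACCCBACCBACACACCCBACACCCBACA…CCBACACACCCBACCBACACACCCBACACCCBACACCCBACCBACCBACACACCCBAC  (len 1705)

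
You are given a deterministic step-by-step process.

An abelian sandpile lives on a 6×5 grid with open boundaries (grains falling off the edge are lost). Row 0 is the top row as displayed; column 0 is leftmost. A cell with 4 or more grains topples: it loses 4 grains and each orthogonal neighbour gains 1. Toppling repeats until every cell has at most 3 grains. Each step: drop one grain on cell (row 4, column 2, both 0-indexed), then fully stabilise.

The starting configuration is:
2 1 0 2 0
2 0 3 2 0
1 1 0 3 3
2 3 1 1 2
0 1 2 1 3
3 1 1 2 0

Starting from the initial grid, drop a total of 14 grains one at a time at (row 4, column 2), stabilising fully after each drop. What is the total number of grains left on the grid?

[0] 2 1 0 2 0
2 0 3 2 0
1 1 0 3 3
2 3 1 1 2
0 1 2 1 3
3 1 1 2 0
[1] 2 1 0 2 0
2 0 3 2 0
1 1 0 3 3
2 3 1 1 2
0 1 3 1 3
3 1 1 2 0
[2] 2 1 0 2 0
2 0 3 2 0
1 1 0 3 3
2 3 2 1 2
0 2 0 2 3
3 1 2 2 0
[3] 2 1 0 2 0
2 0 3 2 0
1 1 0 3 3
2 3 2 1 2
0 2 1 2 3
3 1 2 2 0
[4] 2 1 0 2 0
2 0 3 2 0
1 1 0 3 3
2 3 2 1 2
0 2 2 2 3
3 1 2 2 0
[5] 2 1 0 2 0
2 0 3 2 0
1 1 0 3 3
2 3 2 1 2
0 2 3 2 3
3 1 2 2 0
[6] 2 1 0 2 0
2 0 3 2 0
1 1 0 3 3
2 3 3 1 2
0 3 0 3 3
3 1 3 2 0
[7] 2 1 0 2 0
2 0 3 2 0
1 1 0 3 3
2 3 3 1 2
0 3 1 3 3
3 1 3 2 0
[8] 2 1 0 2 0
2 0 3 2 0
1 1 0 3 3
2 3 3 1 2
0 3 2 3 3
3 1 3 2 0
[9] 2 1 0 2 0
2 0 3 2 0
1 1 0 3 3
2 3 3 1 2
0 3 3 3 3
3 1 3 2 0
[10] 2 1 0 2 0
2 0 3 2 0
1 2 1 3 3
3 1 2 3 3
1 2 0 3 0
3 3 2 0 2
[11] 2 1 0 2 0
2 0 3 2 0
1 2 1 3 3
3 1 2 3 3
1 2 1 3 0
3 3 2 0 2
[12] 2 1 0 2 0
2 0 3 2 0
1 2 1 3 3
3 1 2 3 3
1 2 2 3 0
3 3 2 0 2
[13] 2 1 0 2 0
2 0 3 2 0
1 2 1 3 3
3 1 2 3 3
1 2 3 3 0
3 3 2 0 2
[14] 2 1 0 2 0
2 0 3 3 1
1 2 3 1 1
3 2 0 3 1
1 3 2 1 2
3 3 3 1 2

52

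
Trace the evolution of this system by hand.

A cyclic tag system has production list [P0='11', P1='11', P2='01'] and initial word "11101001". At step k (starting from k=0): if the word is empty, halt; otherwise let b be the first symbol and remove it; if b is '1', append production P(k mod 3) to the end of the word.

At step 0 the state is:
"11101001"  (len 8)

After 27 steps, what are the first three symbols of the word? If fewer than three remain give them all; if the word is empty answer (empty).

101

step 0: "11101001"  (len 8)
step 1: "110100111"  (len 9)
step 2: "1010011111"  (len 10)
step 3: "01001111101"  (len 11)
step 4: "1001111101"  (len 10)
step 5: "00111110111"  (len 11)
step 6: "0111110111"  (len 10)
step 7: "111110111"  (len 9)
step 8: "1111011111"  (len 10)
step 9: "11101111101"  (len 11)
step 10: "110111110111"  (len 12)
step 11: "1011111011111"  (len 13)
step 12: "01111101111101"  (len 14)
step 13: "1111101111101"  (len 13)
step 14: "11110111110111"  (len 14)
step 15: "111011111011101"  (len 15)
step 16: "1101111101110111"  (len 16)
step 17: "10111110111011111"  (len 17)
step 18: "011111011101111101"  (len 18)
step 19: "11111011101111101"  (len 17)
step 20: "111101110111110111"  (len 18)
step 21: "1110111011111011101"  (len 19)
step 22: "11011101111101110111"  (len 20)
step 23: "101110111110111011111"  (len 21)
step 24: "0111011111011101111101"  (len 22)
step 25: "111011111011101111101"  (len 21)
step 26: "1101111101110111110111"  (len 22)
step 27: "10111110111011111011101"  (len 23)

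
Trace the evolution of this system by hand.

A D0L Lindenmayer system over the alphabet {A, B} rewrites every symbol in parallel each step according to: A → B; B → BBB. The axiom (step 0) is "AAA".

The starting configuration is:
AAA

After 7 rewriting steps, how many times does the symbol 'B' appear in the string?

step 0: AAA
step 1: BBB
step 2: BBBBBBBBB
step 3: BBBBBBBBBBBBBBBBBBBBBBBBBBB
step 4: BBBBBBBBBBBBBBBBBBBBBBBBBBBBBBBBBBBBBBBBBBBBBBBBBBBBBBBBBBBBBBBBBBBBBBBBBBBBBBBBB
step 5: BBBBBBBBBBBBBBBBBBBBBBBBBBBBBBBBBBBBBBBBBBBBBBBBBBBBBBBBBB…BBBBBBBBBBBBBBBBBBBBBBBBBBBBBBBBBBBBBBBBBBBBBBBBBBBBBBBBBB  (len 243)
step 6: BBBBBBBBBBBBBBBBBBBBBBBBBBBBBBBBBBBBBBBBBBBBBBBBBBBBBBBBBB…BBBBBBBBBBBBBBBBBBBBBBBBBBBBBBBBBBBBBBBBBBBBBBBBBBBBBBBBBB  (len 729)
step 7: BBBBBBBBBBBBBBBBBBBBBBBBBBBBBBBBBBBBBBBBBBBBBBBBBBBBBBBBBB…BBBBBBBBBBBBBBBBBBBBBBBBBBBBBBBBBBBBBBBBBBBBBBBBBBBBBBBBBB  (len 2187)

2187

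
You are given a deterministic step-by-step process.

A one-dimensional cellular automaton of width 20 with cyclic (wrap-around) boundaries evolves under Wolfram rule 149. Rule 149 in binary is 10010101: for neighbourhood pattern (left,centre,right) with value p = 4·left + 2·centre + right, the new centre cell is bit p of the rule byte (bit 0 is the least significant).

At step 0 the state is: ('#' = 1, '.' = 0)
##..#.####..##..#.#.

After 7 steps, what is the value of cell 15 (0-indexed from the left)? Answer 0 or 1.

1

k=0  ##..#.####..##..#.#.
k=1  ..#.#..##.#...#.#.#.
k=2  #.#.##....###.#.#.##
k=3  ..#...###..#..#.#..#
k=4  #.###..#.#.##.#.##.#
k=5  ...#.#.#.#....#.....
k=6  ##.#.#.#.####.######
k=7  #..#.#.#..##...#####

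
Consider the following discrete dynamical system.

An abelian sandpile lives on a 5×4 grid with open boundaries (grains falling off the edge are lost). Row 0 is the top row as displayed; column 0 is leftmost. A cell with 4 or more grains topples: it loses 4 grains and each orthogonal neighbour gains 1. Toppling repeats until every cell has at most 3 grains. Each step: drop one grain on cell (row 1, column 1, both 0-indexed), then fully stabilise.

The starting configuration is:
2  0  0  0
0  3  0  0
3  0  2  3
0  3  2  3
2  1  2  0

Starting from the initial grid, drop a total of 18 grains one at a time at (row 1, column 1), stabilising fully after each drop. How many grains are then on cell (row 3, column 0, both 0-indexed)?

2

[0] 2  0  0  0
0  3  0  0
3  0  2  3
0  3  2  3
2  1  2  0
[1] 2  1  0  0
1  0  1  0
3  1  2  3
0  3  2  3
2  1  2  0
[2] 2  1  0  0
1  1  1  0
3  1  2  3
0  3  2  3
2  1  2  0
[3] 2  1  0  0
1  2  1  0
3  1  2  3
0  3  2  3
2  1  2  0
[4] 2  1  0  0
1  3  1  0
3  1  2  3
0  3  2  3
2  1  2  0
[5] 2  2  0  0
2  0  2  0
3  2  2  3
0  3  2  3
2  1  2  0
[6] 2  2  0  0
2  1  2  0
3  2  2  3
0  3  2  3
2  1  2  0
[7] 2  2  0  0
2  2  2  0
3  2  2  3
0  3  2  3
2  1  2  0
[8] 2  2  0  0
2  3  2  0
3  2  2  3
0  3  2  3
2  1  2  0
[9] 2  3  0  0
3  0  3  0
3  3  2  3
0  3  2  3
2  1  2  0
[10] 2  3  0  0
3  1  3  0
3  3  2  3
0  3  2  3
2  1  2  0
[11] 2  3  0  0
3  2  3  0
3  3  2  3
0  3  2  3
2  1  2  0
[12] 2  3  0  0
3  3  3  0
3  3  2  3
0  3  2  3
2  1  2  0
[13] 0  2  2  0
3  1  2  2
2  0  3  1
2  2  1  1
2  2  3  1
[14] 0  2  2  0
3  2  2  2
2  0  3  1
2  2  1  1
2  2  3  1
[15] 0  2  2  0
3  3  2  2
2  0  3  1
2  2  1  1
2  2  3  1
[16] 1  3  2  0
0  1  3  2
3  1  3  1
2  2  1  1
2  2  3  1
[17] 1  3  2  0
0  2  3  2
3  1  3  1
2  2  1  1
2  2  3  1
[18] 1  3  2  0
0  3  3  2
3  1  3  1
2  2  1  1
2  2  3  1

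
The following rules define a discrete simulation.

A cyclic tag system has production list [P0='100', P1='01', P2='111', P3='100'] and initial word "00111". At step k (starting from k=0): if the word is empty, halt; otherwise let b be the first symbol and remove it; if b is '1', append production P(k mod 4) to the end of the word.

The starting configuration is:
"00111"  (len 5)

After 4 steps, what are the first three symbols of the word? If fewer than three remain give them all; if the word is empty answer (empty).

111

gen 0: "00111"  (len 5)
gen 1: "0111"  (len 4)
gen 2: "111"  (len 3)
gen 3: "11111"  (len 5)
gen 4: "1111100"  (len 7)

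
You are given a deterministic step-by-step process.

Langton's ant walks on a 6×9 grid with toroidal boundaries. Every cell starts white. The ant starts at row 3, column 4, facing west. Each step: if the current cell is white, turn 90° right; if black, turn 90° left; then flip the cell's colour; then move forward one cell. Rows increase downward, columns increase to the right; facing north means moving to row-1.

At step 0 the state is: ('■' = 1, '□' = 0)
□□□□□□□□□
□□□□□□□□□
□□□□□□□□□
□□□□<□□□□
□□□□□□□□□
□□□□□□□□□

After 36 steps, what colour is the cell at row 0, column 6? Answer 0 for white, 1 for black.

1

[0] □□□□□□□□□
□□□□□□□□□
□□□□□□□□□
□□□□<□□□□
□□□□□□□□□
□□□□□□□□□
[1] □□□□□□□□□
□□□□□□□□□
□□□□^□□□□
□□□□■□□□□
□□□□□□□□□
□□□□□□□□□
[2] □□□□□□□□□
□□□□□□□□□
□□□□■>□□□
□□□□■□□□□
□□□□□□□□□
□□□□□□□□□
[3] □□□□□□□□□
□□□□□□□□□
□□□□■■□□□
□□□□■v□□□
□□□□□□□□□
□□□□□□□□□
[4] □□□□□□□□□
□□□□□□□□□
□□□□■■□□□
□□□□<■□□□
□□□□□□□□□
□□□□□□□□□
[5] □□□□□□□□□
□□□□□□□□□
□□□□■■□□□
□□□□□■□□□
□□□□v□□□□
□□□□□□□□□
[6] □□□□□□□□□
□□□□□□□□□
□□□□■■□□□
□□□□□■□□□
□□□<■□□□□
□□□□□□□□□
[7] □□□□□□□□□
□□□□□□□□□
□□□□■■□□□
□□□^□■□□□
□□□■■□□□□
□□□□□□□□□
[8] □□□□□□□□□
□□□□□□□□□
□□□□■■□□□
□□□■>■□□□
□□□■■□□□□
□□□□□□□□□
[9] □□□□□□□□□
□□□□□□□□□
□□□□■■□□□
□□□■■■□□□
□□□■v□□□□
□□□□□□□□□
[10] □□□□□□□□□
□□□□□□□□□
□□□□■■□□□
□□□■■■□□□
□□□■□>□□□
□□□□□□□□□
[11] □□□□□□□□□
□□□□□□□□□
□□□□■■□□□
□□□■■■□□□
□□□■□■□□□
□□□□□v□□□
[12] □□□□□□□□□
□□□□□□□□□
□□□□■■□□□
□□□■■■□□□
□□□■□■□□□
□□□□<■□□□
[13] □□□□□□□□□
□□□□□□□□□
□□□□■■□□□
□□□■■■□□□
□□□■^■□□□
□□□□■■□□□
[14] □□□□□□□□□
□□□□□□□□□
□□□□■■□□□
□□□■■■□□□
□□□■■>□□□
□□□□■■□□□
[15] □□□□□□□□□
□□□□□□□□□
□□□□■■□□□
□□□■■^□□□
□□□■■□□□□
□□□□■■□□□
[16] □□□□□□□□□
□□□□□□□□□
□□□□■■□□□
□□□■<□□□□
□□□■■□□□□
□□□□■■□□□
[17] □□□□□□□□□
□□□□□□□□□
□□□□■■□□□
□□□■□□□□□
□□□■v□□□□
□□□□■■□□□
[18] □□□□□□□□□
□□□□□□□□□
□□□□■■□□□
□□□■□□□□□
□□□■□>□□□
□□□□■■□□□
[19] □□□□□□□□□
□□□□□□□□□
□□□□■■□□□
□□□■□□□□□
□□□■□■□□□
□□□□■v□□□
[20] □□□□□□□□□
□□□□□□□□□
□□□□■■□□□
□□□■□□□□□
□□□■□■□□□
□□□□■□>□□
[21] □□□□□□v□□
□□□□□□□□□
□□□□■■□□□
□□□■□□□□□
□□□■□■□□□
□□□□■□■□□
[22] □□□□□<■□□
□□□□□□□□□
□□□□■■□□□
□□□■□□□□□
□□□■□■□□□
□□□□■□■□□
[23] □□□□□■■□□
□□□□□□□□□
□□□□■■□□□
□□□■□□□□□
□□□■□■□□□
□□□□■^■□□
[24] □□□□□■■□□
□□□□□□□□□
□□□□■■□□□
□□□■□□□□□
□□□■□■□□□
□□□□■■>□□
[25] □□□□□■■□□
□□□□□□□□□
□□□□■■□□□
□□□■□□□□□
□□□■□■^□□
□□□□■■□□□
[26] □□□□□■■□□
□□□□□□□□□
□□□□■■□□□
□□□■□□□□□
□□□■□■■>□
□□□□■■□□□
[27] □□□□□■■□□
□□□□□□□□□
□□□□■■□□□
□□□■□□□□□
□□□■□■■■□
□□□□■■□v□
[28] □□□□□■■□□
□□□□□□□□□
□□□□■■□□□
□□□■□□□□□
□□□■□■■■□
□□□□■■<■□
[29] □□□□□■■□□
□□□□□□□□□
□□□□■■□□□
□□□■□□□□□
□□□■□■^■□
□□□□■■■■□
[30] □□□□□■■□□
□□□□□□□□□
□□□□■■□□□
□□□■□□□□□
□□□■□<□■□
□□□□■■■■□
[31] □□□□□■■□□
□□□□□□□□□
□□□□■■□□□
□□□■□□□□□
□□□■□□□■□
□□□□■v■■□
[32] □□□□□■■□□
□□□□□□□□□
□□□□■■□□□
□□□■□□□□□
□□□■□□□■□
□□□□■□>■□
[33] □□□□□■■□□
□□□□□□□□□
□□□□■■□□□
□□□■□□□□□
□□□■□□^■□
□□□□■□□■□
[34] □□□□□■■□□
□□□□□□□□□
□□□□■■□□□
□□□■□□□□□
□□□■□□■>□
□□□□■□□■□
[35] □□□□□■■□□
□□□□□□□□□
□□□□■■□□□
□□□■□□□^□
□□□■□□■□□
□□□□■□□■□
[36] □□□□□■■□□
□□□□□□□□□
□□□□■■□□□
□□□■□□□■>
□□□■□□■□□
□□□□■□□■□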